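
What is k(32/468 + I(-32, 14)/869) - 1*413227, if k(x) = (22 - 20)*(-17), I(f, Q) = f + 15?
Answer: -413261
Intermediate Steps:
I(f, Q) = 15 + f
k(x) = -34 (k(x) = 2*(-17) = -34)
k(32/468 + I(-32, 14)/869) - 1*413227 = -34 - 1*413227 = -34 - 413227 = -413261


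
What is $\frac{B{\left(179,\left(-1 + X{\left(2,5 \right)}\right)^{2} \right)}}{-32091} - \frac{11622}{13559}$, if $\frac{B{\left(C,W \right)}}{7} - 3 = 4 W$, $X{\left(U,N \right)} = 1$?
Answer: $- \frac{64231}{74879} \approx -0.8578$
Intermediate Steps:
$B{\left(C,W \right)} = 21 + 28 W$ ($B{\left(C,W \right)} = 21 + 7 \cdot 4 W = 21 + 28 W$)
$\frac{B{\left(179,\left(-1 + X{\left(2,5 \right)}\right)^{2} \right)}}{-32091} - \frac{11622}{13559} = \frac{21 + 28 \left(-1 + 1\right)^{2}}{-32091} - \frac{11622}{13559} = \left(21 + 28 \cdot 0^{2}\right) \left(- \frac{1}{32091}\right) - \frac{6}{7} = \left(21 + 28 \cdot 0\right) \left(- \frac{1}{32091}\right) - \frac{6}{7} = \left(21 + 0\right) \left(- \frac{1}{32091}\right) - \frac{6}{7} = 21 \left(- \frac{1}{32091}\right) - \frac{6}{7} = - \frac{7}{10697} - \frac{6}{7} = - \frac{64231}{74879}$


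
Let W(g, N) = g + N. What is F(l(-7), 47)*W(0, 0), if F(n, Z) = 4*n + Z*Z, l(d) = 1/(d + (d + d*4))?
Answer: 0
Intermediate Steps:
l(d) = 1/(6*d) (l(d) = 1/(d + (d + 4*d)) = 1/(d + 5*d) = 1/(6*d))
W(g, N) = N + g
F(n, Z) = Z² + 4*n (F(n, Z) = 4*n + Z² = Z² + 4*n)
F(l(-7), 47)*W(0, 0) = (47² + 4*((⅙)/(-7)))*(0 + 0) = (2209 + 4*((⅙)*(-⅐)))*0 = (2209 + 4*(-1/42))*0 = (2209 - 2/21)*0 = (46387/21)*0 = 0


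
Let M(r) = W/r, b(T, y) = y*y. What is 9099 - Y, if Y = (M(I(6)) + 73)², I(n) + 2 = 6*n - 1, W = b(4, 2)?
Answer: 4086242/1089 ≈ 3752.3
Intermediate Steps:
b(T, y) = y²
W = 4 (W = 2² = 4)
I(n) = -3 + 6*n (I(n) = -2 + (6*n - 1) = -2 + (-1 + 6*n) = -3 + 6*n)
M(r) = 4/r
Y = 5822569/1089 (Y = (4/(-3 + 6*6) + 73)² = (4/(-3 + 36) + 73)² = (4/33 + 73)² = (2413/33)² = 5822569/1089 ≈ 5346.7)
9099 - Y = 9099 - 1*5822569/1089 = 9099 - 5822569/1089 = 4086242/1089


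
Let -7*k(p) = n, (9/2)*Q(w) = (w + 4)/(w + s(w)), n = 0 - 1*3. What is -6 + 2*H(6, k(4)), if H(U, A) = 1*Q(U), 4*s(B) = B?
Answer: -146/27 ≈ -5.4074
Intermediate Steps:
n = -3 (n = 0 - 3 = -3)
s(B) = B/4
Q(w) = 8*(4 + w)/(45*w) (Q(w) = 2*((w + 4)/(w + w/4))/9 = 2*((4 + w)/((5*w/4)))/9 = 2*((4 + w)*(4/(5*w)))/9 = 2*(4*(4 + w)/(5*w))/9 = 8*(4 + w)/(45*w))
k(p) = 3/7 (k(p) = -⅐*(-3) = 3/7)
H(U, A) = 8*(4 + U)/(45*U) (H(U, A) = 1*(8*(4 + U)/(45*U)) = 8*(4 + U)/(45*U))
-6 + 2*H(6, k(4)) = -6 + 2*((8/45)*(4 + 6)/6) = -6 + 2*((8/45)*(⅙)*10) = -6 + 2*(8/27) = -6 + 16/27 = -146/27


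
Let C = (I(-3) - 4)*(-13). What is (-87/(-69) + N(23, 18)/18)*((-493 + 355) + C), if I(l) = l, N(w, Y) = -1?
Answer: -23453/414 ≈ -56.650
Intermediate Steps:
C = 91 (C = (-3 - 4)*(-13) = -7*(-13) = 91)
(-87/(-69) + N(23, 18)/18)*((-493 + 355) + C) = (-87/(-69) - 1/18)*((-493 + 355) + 91) = (-87*(-1/69) - 1*1/18)*(-138 + 91) = (29/23 - 1/18)*(-47) = (499/414)*(-47) = -23453/414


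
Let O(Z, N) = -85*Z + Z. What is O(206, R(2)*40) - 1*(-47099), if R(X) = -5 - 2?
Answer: 29795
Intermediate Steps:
R(X) = -7
O(Z, N) = -84*Z
O(206, R(2)*40) - 1*(-47099) = -84*206 - 1*(-47099) = -17304 + 47099 = 29795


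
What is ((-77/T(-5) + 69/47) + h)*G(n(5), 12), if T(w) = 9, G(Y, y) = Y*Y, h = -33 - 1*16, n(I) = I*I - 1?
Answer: -1518400/47 ≈ -32306.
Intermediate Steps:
n(I) = -1 + I² (n(I) = I² - 1 = -1 + I²)
h = -49 (h = -33 - 16 = -49)
G(Y, y) = Y²
((-77/T(-5) + 69/47) + h)*G(n(5), 12) = ((-77/9 + 69/47) - 49)*(-1 + 5²)² = ((-77*⅑ + 69*(1/47)) - 49)*(-1 + 25)² = ((-77/9 + 69/47) - 49)*24² = (-2998/423 - 49)*576 = -23725/423*576 = -1518400/47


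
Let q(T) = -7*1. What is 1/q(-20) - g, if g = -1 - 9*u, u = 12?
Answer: 762/7 ≈ 108.86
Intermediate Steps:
q(T) = -7
g = -109 (g = -1 - 9*12 = -1 - 108 = -109)
1/q(-20) - g = 1/(-7) - 1*(-109) = -1/7 + 109 = 762/7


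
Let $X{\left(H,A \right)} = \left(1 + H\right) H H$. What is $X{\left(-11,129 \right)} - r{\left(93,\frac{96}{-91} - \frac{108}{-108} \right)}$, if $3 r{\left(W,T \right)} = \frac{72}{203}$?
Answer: $- \frac{245654}{203} \approx -1210.1$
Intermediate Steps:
$r{\left(W,T \right)} = \frac{24}{203}$ ($r{\left(W,T \right)} = \frac{72 \cdot \frac{1}{203}}{3} = \frac{1}{3} \cdot \frac{72}{203} = \frac{24}{203}$)
$X{\left(H,A \right)} = H^{2} \left(1 + H\right)$ ($X{\left(H,A \right)} = \left(1 + H\right) H^{2} = H^{2} \left(1 + H\right)$)
$X{\left(-11,129 \right)} - r{\left(93,\frac{96}{-91} - \frac{108}{-108} \right)} = \left(-11\right)^{2} \left(1 - 11\right) - \frac{24}{203} = 121 \left(-10\right) - \frac{24}{203} = -1210 - \frac{24}{203} = - \frac{245654}{203}$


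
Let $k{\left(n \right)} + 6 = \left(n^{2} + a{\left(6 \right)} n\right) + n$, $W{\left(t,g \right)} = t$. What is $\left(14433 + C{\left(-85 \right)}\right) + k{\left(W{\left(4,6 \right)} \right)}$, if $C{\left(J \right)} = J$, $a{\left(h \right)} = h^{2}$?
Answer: $14506$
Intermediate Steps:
$k{\left(n \right)} = -6 + n^{2} + 37 n$ ($k{\left(n \right)} = -6 + \left(\left(n^{2} + 6^{2} n\right) + n\right) = -6 + \left(\left(n^{2} + 36 n\right) + n\right) = -6 + \left(n^{2} + 37 n\right) = -6 + n^{2} + 37 n$)
$\left(14433 + C{\left(-85 \right)}\right) + k{\left(W{\left(4,6 \right)} \right)} = \left(14433 - 85\right) + \left(-6 + 4^{2} + 37 \cdot 4\right) = 14348 + \left(-6 + 16 + 148\right) = 14348 + 158 = 14506$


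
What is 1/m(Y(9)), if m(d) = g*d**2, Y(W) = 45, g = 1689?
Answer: 1/3420225 ≈ 2.9238e-7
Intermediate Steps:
m(d) = 1689*d**2
1/m(Y(9)) = 1/(1689*45**2) = 1/(1689*2025) = 1/3420225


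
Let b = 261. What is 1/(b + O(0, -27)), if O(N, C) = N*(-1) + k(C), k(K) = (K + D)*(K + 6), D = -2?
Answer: 1/870 ≈ 0.0011494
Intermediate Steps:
k(K) = (-2 + K)*(6 + K) (k(K) = (K - 2)*(K + 6) = (-2 + K)*(6 + K))
O(N, C) = -12 + C**2 - N + 4*C (O(N, C) = N*(-1) + (-12 + C**2 + 4*C) = -N + (-12 + C**2 + 4*C) = -12 + C**2 - N + 4*C)
1/(b + O(0, -27)) = 1/(261 + (-12 + (-27)**2 - 1*0 + 4*(-27))) = 1/(261 + (-12 + 729 + 0 - 108)) = 1/(261 + 609) = 1/870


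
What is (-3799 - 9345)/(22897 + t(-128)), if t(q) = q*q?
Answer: -13144/39281 ≈ -0.33461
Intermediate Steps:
t(q) = q²
(-3799 - 9345)/(22897 + t(-128)) = (-3799 - 9345)/(22897 + (-128)²) = -13144/(22897 + 16384) = -13144/39281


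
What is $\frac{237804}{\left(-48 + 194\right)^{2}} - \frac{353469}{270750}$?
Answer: $\frac{4737573983}{480942250} \approx 9.8506$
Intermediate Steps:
$\frac{237804}{\left(-48 + 194\right)^{2}} - \frac{353469}{270750} = \frac{237804}{146^{2}} - \frac{117823}{90250} = \frac{237804}{21316} - \frac{117823}{90250} = 237804 \cdot \frac{1}{21316} - \frac{117823}{90250} = \frac{59451}{5329} - \frac{117823}{90250} = \frac{4737573983}{480942250}$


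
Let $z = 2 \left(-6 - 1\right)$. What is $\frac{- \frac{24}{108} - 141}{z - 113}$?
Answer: $\frac{1271}{1143} \approx 1.112$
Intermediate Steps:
$z = -14$ ($z = 2 \left(-7\right) = -14$)
$\frac{- \frac{24}{108} - 141}{z - 113} = \frac{- \frac{24}{108} - 141}{-14 - 113} = \frac{\left(-24\right) \frac{1}{108} - 141}{-127} = - \frac{- \frac{2}{9} - 141}{127} = \left(- \frac{1}{127}\right) \left(- \frac{1271}{9}\right) = \frac{1271}{1143}$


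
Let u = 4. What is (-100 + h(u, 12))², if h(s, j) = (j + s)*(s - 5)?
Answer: 13456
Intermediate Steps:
h(s, j) = (-5 + s)*(j + s) (h(s, j) = (j + s)*(-5 + s) = (-5 + s)*(j + s))
(-100 + h(u, 12))² = (-100 + (4² - 5*12 - 5*4 + 12*4))² = (-100 + (16 - 60 - 20 + 48))² = (-100 - 16)² = (-116)² = 13456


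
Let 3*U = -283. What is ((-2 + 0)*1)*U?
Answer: 566/3 ≈ 188.67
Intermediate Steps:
U = -283/3 (U = (⅓)*(-283) = -283/3 ≈ -94.333)
((-2 + 0)*1)*U = ((-2 + 0)*1)*(-283/3) = -2*1*(-283/3) = -2*(-283/3) = 566/3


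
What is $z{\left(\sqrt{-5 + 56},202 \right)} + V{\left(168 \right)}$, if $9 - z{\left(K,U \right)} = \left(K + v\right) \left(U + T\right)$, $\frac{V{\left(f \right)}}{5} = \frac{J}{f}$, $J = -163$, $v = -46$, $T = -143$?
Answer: $\frac{456649}{168} - 59 \sqrt{51} \approx 2296.8$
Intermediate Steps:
$V{\left(f \right)} = - \frac{815}{f}$ ($V{\left(f \right)} = 5 \left(- \frac{163}{f}\right) = - \frac{815}{f}$)
$z{\left(K,U \right)} = 9 - \left(-143 + U\right) \left(-46 + K\right)$ ($z{\left(K,U \right)} = 9 - \left(K - 46\right) \left(U - 143\right) = 9 - \left(-46 + K\right) \left(-143 + U\right) = 9 - \left(-143 + U\right) \left(-46 + K\right)$)
$z{\left(\sqrt{-5 + 56},202 \right)} + V{\left(168 \right)} = \left(-6569 + 46 \cdot 202 + 143 \sqrt{-5 + 56} - \sqrt{-5 + 56} \cdot 202\right) - \frac{815}{168} = \left(-6569 + 9292 + 143 \sqrt{51} - \sqrt{51} \cdot 202\right) - \frac{815}{168} = \left(-6569 + 9292 + 143 \sqrt{51} - 202 \sqrt{51}\right) - \frac{815}{168} = \left(2723 - 59 \sqrt{51}\right) - \frac{815}{168} = \frac{456649}{168} - 59 \sqrt{51}$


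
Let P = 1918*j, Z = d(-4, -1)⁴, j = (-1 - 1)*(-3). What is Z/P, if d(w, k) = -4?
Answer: 64/2877 ≈ 0.022245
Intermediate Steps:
j = 6 (j = -2*(-3) = 6)
Z = 256 (Z = (-4)⁴ = 256)
P = 11508 (P = 1918*6 = 11508)
Z/P = 256/11508 = 256*(1/11508) = 64/2877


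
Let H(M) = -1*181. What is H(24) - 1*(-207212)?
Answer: 207031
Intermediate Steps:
H(M) = -181
H(24) - 1*(-207212) = -181 - 1*(-207212) = -181 + 207212 = 207031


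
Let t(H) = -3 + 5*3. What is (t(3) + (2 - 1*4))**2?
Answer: 100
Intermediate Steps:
t(H) = 12 (t(H) = -3 + 15 = 12)
(t(3) + (2 - 1*4))**2 = (12 + (2 - 1*4))**2 = (12 + (2 - 4))**2 = (12 - 2)**2 = 10**2 = 100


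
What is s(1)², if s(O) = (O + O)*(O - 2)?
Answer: 4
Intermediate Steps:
s(O) = 2*O*(-2 + O) (s(O) = (2*O)*(-2 + O) = 2*O*(-2 + O))
s(1)² = (2*1*(-2 + 1))² = (2*1*(-1))² = (-2)² = 4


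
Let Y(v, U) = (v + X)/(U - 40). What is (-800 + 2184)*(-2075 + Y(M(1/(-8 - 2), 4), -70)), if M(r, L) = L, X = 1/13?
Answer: -2053373676/715 ≈ -2.8719e+6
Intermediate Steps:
X = 1/13 ≈ 0.076923
Y(v, U) = (1/13 + v)/(-40 + U) (Y(v, U) = (v + 1/13)/(U - 40) = (1/13 + v)/(-40 + U))
(-800 + 2184)*(-2075 + Y(M(1/(-8 - 2), 4), -70)) = (-800 + 2184)*(-2075 + (1/13 + 4)/(-40 - 70)) = 1384*(-2075 + (53/13)/(-110)) = 1384*(-2075 - 1/110*53/13) = 1384*(-2075 - 53/1430) = 1384*(-2967303/1430) = -2053373676/715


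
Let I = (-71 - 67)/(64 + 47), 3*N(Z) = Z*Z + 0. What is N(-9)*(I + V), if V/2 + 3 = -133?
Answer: -272970/37 ≈ -7377.6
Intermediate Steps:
N(Z) = Z²/3 (N(Z) = (Z*Z + 0)/3 = (Z² + 0)/3 = Z²/3)
I = -46/37 (I = -138/111 = -138*1/111 = -46/37 ≈ -1.2432)
V = -272 (V = -6 + 2*(-133) = -6 - 266 = -272)
N(-9)*(I + V) = ((⅓)*(-9)²)*(-46/37 - 272) = ((⅓)*81)*(-10110/37) = 27*(-10110/37) = -272970/37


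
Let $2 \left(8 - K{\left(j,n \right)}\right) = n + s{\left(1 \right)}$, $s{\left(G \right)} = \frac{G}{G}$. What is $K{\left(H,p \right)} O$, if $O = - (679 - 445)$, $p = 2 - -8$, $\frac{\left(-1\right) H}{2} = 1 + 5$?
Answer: $-585$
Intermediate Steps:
$s{\left(G \right)} = 1$
$H = -12$ ($H = - 2 \left(1 + 5\right) = \left(-2\right) 6 = -12$)
$p = 10$ ($p = 2 + 8 = 10$)
$K{\left(j,n \right)} = \frac{15}{2} - \frac{n}{2}$ ($K{\left(j,n \right)} = 8 - \frac{n + 1}{2} = 8 - \frac{1 + n}{2} = 8 - \left(\frac{1}{2} + \frac{n}{2}\right) = \frac{15}{2} - \frac{n}{2}$)
$O = -234$ ($O = \left(-1\right) 234 = -234$)
$K{\left(H,p \right)} O = \left(\frac{15}{2} - 5\right) \left(-234\right) = \frac{5}{2} \left(-234\right) = -585$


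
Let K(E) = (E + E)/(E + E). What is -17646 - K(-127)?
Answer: -17647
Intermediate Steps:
K(E) = 1 (K(E) = (2*E)/((2*E)) = (2*E)*(1/(2*E)) = 1)
-17646 - K(-127) = -17646 - 1*1 = -17646 - 1 = -17647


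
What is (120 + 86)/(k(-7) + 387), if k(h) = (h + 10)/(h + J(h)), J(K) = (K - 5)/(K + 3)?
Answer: 8/15 ≈ 0.53333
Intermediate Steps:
J(K) = (-5 + K)/(3 + K)
k(h) = (10 + h)/(h + (-5 + h)/(3 + h)) (k(h) = (h + 10)/(h + (-5 + h)/(3 + h)) = (10 + h)/(h + (-5 + h)/(3 + h)))
(120 + 86)/(k(-7) + 387) = (120 + 86)/((3 - 7)*(10 - 7)/(-5 - 7 - 7*(3 - 7)) + 387) = 206/(-4*3/(-5 - 7 - 7*(-4)) + 387) = 206/(-4*3/(-5 - 7 + 28) + 387) = 206/(-4*3/16 + 387) = 206/((1/16)*(-4)*3 + 387) = 206/(-¾ + 387) = 206/(1545/4) = 206*(4/1545) = 8/15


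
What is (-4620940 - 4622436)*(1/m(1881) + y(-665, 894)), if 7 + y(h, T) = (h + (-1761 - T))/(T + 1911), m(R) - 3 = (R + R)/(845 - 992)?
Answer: 926100366176/12177 ≈ 7.6053e+7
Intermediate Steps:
m(R) = 3 - 2*R/147 (m(R) = 3 + (R + R)/(845 - 992) = 3 + (2*R)/(-147) = 3 + (2*R)*(-1/147) = 3 - 2*R/147)
y(h, T) = -7 + (-1761 + h - T)/(1911 + T) (y(h, T) = -7 + (h + (-1761 - T))/(T + 1911) = -7 + (-1761 + h - T)/(1911 + T))
(-4620940 - 4622436)*(1/m(1881) + y(-665, 894)) = (-4620940 - 4622436)*(1/(3 - 2/147*1881) + (-15138 - 665 - 8*894)/(1911 + 894)) = -9243376*(1/(3 - 1254/49) + (-15138 - 665 - 7152)/2805) = -9243376*(1/(-1107/49) + (1/2805)*(-22955)) = -9243376*(-49/1107 - 4591/561) = -9243376*(-1703242/207009) = 926100366176/12177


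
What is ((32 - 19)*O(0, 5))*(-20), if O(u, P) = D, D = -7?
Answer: 1820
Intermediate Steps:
O(u, P) = -7
((32 - 19)*O(0, 5))*(-20) = ((32 - 19)*(-7))*(-20) = (13*(-7))*(-20) = -91*(-20) = 1820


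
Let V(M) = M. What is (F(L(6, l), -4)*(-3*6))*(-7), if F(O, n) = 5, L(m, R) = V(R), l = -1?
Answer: 630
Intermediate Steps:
L(m, R) = R
(F(L(6, l), -4)*(-3*6))*(-7) = (5*(-3*6))*(-7) = (5*(-18))*(-7) = -90*(-7) = 630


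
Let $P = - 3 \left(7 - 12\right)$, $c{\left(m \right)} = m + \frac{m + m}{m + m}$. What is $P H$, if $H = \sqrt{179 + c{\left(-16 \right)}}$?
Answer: $30 \sqrt{41} \approx 192.09$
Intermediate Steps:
$c{\left(m \right)} = 1 + m$ ($c{\left(m \right)} = m + \frac{2 m}{2 m} = m + 2 m \frac{1}{2 m} = m + 1 = 1 + m$)
$P = 15$ ($P = \left(-3\right) \left(-5\right) = 15$)
$H = 2 \sqrt{41}$ ($H = \sqrt{179 + \left(1 - 16\right)} = \sqrt{179 - 15} = \sqrt{164} = 2 \sqrt{41} \approx 12.806$)
$P H = 15 \cdot 2 \sqrt{41} = 30 \sqrt{41}$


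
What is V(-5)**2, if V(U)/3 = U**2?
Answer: 5625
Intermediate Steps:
V(U) = 3*U**2
V(-5)**2 = (3*(-5)**2)**2 = (3*25)**2 = 75**2 = 5625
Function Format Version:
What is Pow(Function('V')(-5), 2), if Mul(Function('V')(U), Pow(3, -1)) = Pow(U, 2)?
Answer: 5625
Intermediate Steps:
Function('V')(U) = Mul(3, Pow(U, 2))
Pow(Function('V')(-5), 2) = Pow(Mul(3, Pow(-5, 2)), 2) = Pow(Mul(3, 25), 2) = Pow(75, 2) = 5625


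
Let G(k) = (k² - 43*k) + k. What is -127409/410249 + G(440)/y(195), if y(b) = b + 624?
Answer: 1464050141/6857019 ≈ 213.51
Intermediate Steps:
y(b) = 624 + b
G(k) = k² - 42*k
-127409/410249 + G(440)/y(195) = -127409/410249 + (440*(-42 + 440))/(624 + 195) = -127409*1/410249 + (440*398)/819 = -127409/410249 + 175120*(1/819) = -127409/410249 + 175120/819 = 1464050141/6857019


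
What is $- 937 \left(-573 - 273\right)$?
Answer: $792702$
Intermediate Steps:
$- 937 \left(-573 - 273\right) = \left(-937\right) \left(-846\right) = 792702$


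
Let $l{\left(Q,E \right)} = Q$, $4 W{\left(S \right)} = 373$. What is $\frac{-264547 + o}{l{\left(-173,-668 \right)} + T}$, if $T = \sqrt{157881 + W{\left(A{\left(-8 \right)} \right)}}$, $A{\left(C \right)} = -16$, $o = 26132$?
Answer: $- \frac{164983180}{512181} - \frac{476830 \sqrt{631897}}{512181} \approx -1062.2$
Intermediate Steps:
$W{\left(S \right)} = \frac{373}{4}$ ($W{\left(S \right)} = \frac{1}{4} \cdot 373 = \frac{373}{4}$)
$T = \frac{\sqrt{631897}}{2}$ ($T = \sqrt{157881 + \frac{373}{4}} = \sqrt{\frac{631897}{4}} = \frac{\sqrt{631897}}{2} \approx 397.46$)
$\frac{-264547 + o}{l{\left(-173,-668 \right)} + T} = \frac{-264547 + 26132}{-173 + \frac{\sqrt{631897}}{2}} = - \frac{238415}{-173 + \frac{\sqrt{631897}}{2}}$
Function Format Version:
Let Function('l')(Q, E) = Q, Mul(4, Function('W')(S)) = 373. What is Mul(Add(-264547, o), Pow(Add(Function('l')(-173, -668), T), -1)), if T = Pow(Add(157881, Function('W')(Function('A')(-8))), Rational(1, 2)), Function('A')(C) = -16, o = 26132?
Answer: Add(Rational(-164983180, 512181), Mul(Rational(-476830, 512181), Pow(631897, Rational(1, 2)))) ≈ -1062.2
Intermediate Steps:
Function('W')(S) = Rational(373, 4) (Function('W')(S) = Mul(Rational(1, 4), 373) = Rational(373, 4))
T = Mul(Rational(1, 2), Pow(631897, Rational(1, 2))) (T = Pow(Add(157881, Rational(373, 4)), Rational(1, 2)) = Pow(Rational(631897, 4), Rational(1, 2)) = Mul(Rational(1, 2), Pow(631897, Rational(1, 2))) ≈ 397.46)
Mul(Add(-264547, o), Pow(Add(Function('l')(-173, -668), T), -1)) = Mul(Add(-264547, 26132), Pow(Add(-173, Mul(Rational(1, 2), Pow(631897, Rational(1, 2)))), -1)) = Mul(-238415, Pow(Add(-173, Mul(Rational(1, 2), Pow(631897, Rational(1, 2)))), -1))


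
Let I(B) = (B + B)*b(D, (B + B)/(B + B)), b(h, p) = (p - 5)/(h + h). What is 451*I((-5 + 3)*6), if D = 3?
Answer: 7216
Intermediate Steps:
b(h, p) = (-5 + p)/(2*h) (b(h, p) = (-5 + p)/((2*h)) = (-5 + p)*(1/(2*h)) = (-5 + p)/(2*h))
I(B) = -4*B/3 (I(B) = (B + B)*((½)*(-5 + (B + B)/(B + B))/3) = (2*B)*((½)*(⅓)*(-5 + (2*B)/((2*B)))) = (2*B)*((½)*(⅓)*(-5 + (2*B)*(1/(2*B)))) = (2*B)*((½)*(⅓)*(-5 + 1)) = (2*B)*((½)*(⅓)*(-4)) = (2*B)*(-⅔) = -4*B/3)
451*I((-5 + 3)*6) = 451*(-4*(-5 + 3)*6/3) = 451*(-(-8)*6/3) = 451*(-4/3*(-12)) = 451*16 = 7216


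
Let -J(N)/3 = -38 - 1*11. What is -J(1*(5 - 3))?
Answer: -147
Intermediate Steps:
J(N) = 147 (J(N) = -3*(-38 - 1*11) = -3*(-38 - 11) = -3*(-49) = 147)
-J(1*(5 - 3)) = -1*147 = -147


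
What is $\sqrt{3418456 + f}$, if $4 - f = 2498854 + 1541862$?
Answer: $4 i \sqrt{38891} \approx 788.83 i$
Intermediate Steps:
$f = -4040712$ ($f = 4 - \left(2498854 + 1541862\right) = 4 - 4040716 = -4040712$)
$\sqrt{3418456 + f} = \sqrt{3418456 - 4040712} = \sqrt{-622256} = 4 i \sqrt{38891}$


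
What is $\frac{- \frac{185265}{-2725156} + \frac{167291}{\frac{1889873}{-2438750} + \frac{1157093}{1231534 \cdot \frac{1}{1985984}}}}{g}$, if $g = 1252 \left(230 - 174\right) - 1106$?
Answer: $\frac{1203744989608695018568385}{526937783175812336463749920824} \approx 2.2844 \cdot 10^{-6}$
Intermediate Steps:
$g = 69006$ ($g = 1252 \left(230 - 174\right) - 1106 = 1252 \cdot 56 - 1106 = 70112 - 1106 = 69006$)
$\frac{- \frac{185265}{-2725156} + \frac{167291}{\frac{1889873}{-2438750} + \frac{1157093}{1231534 \cdot \frac{1}{1985984}}}}{g} = \frac{- \frac{185265}{-2725156} + \frac{167291}{\frac{1889873}{-2438750} + \frac{1157093}{1231534 \cdot \frac{1}{1985984}}}}{69006} = \left(\left(-185265\right) \left(- \frac{1}{2725156}\right) + \frac{167291}{1889873 \left(- \frac{1}{2438750}\right) + \frac{1157093}{1231534 \cdot \frac{1}{1985984}}}\right) \frac{1}{69006} = \left(\frac{185265}{2725156} + \frac{167291}{- \frac{1889873}{2438750} + \frac{1157093}{\frac{615767}{992992}}}\right) \frac{1}{69006} = \left(\frac{185265}{2725156} + \frac{167291}{- \frac{1889873}{2438750} + 1157093 \cdot \frac{992992}{615767}}\right) \frac{1}{69006} = \left(\frac{185265}{2725156} + \frac{167291}{- \frac{1889873}{2438750} + \frac{1148984092256}{615767}}\right) \frac{1}{69006} = \left(\frac{185265}{2725156} + \frac{167291}{\frac{2802083791267892409}{1501701771250}}\right) \frac{1}{69006} = \left(\frac{185265}{2725156} + 167291 \cdot \frac{1501701771250}{2802083791267892409}\right) \frac{1}{69006} = \left(\frac{185265}{2725156} + \frac{251221191014183750}{2802083791267892409}\right) \frac{1}{69006} = \frac{1203744989608695018568385}{7636115456276444605740804} \cdot \frac{1}{69006} = \frac{1203744989608695018568385}{526937783175812336463749920824}$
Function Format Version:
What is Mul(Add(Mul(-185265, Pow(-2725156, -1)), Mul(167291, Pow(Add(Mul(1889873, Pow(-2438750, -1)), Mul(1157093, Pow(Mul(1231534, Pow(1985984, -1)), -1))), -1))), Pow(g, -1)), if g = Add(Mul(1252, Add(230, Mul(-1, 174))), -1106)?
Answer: Rational(1203744989608695018568385, 526937783175812336463749920824) ≈ 2.2844e-6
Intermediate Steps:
g = 69006 (g = Add(Mul(1252, Add(230, -174)), -1106) = Add(Mul(1252, 56), -1106) = Add(70112, -1106) = 69006)
Mul(Add(Mul(-185265, Pow(-2725156, -1)), Mul(167291, Pow(Add(Mul(1889873, Pow(-2438750, -1)), Mul(1157093, Pow(Mul(1231534, Pow(1985984, -1)), -1))), -1))), Pow(g, -1)) = Mul(Add(Mul(-185265, Pow(-2725156, -1)), Mul(167291, Pow(Add(Mul(1889873, Pow(-2438750, -1)), Mul(1157093, Pow(Mul(1231534, Pow(1985984, -1)), -1))), -1))), Pow(69006, -1)) = Mul(Add(Mul(-185265, Rational(-1, 2725156)), Mul(167291, Pow(Add(Mul(1889873, Rational(-1, 2438750)), Mul(1157093, Pow(Mul(1231534, Rational(1, 1985984)), -1))), -1))), Rational(1, 69006)) = Mul(Add(Rational(185265, 2725156), Mul(167291, Pow(Add(Rational(-1889873, 2438750), Mul(1157093, Pow(Rational(615767, 992992), -1))), -1))), Rational(1, 69006)) = Mul(Add(Rational(185265, 2725156), Mul(167291, Pow(Add(Rational(-1889873, 2438750), Mul(1157093, Rational(992992, 615767))), -1))), Rational(1, 69006)) = Mul(Add(Rational(185265, 2725156), Mul(167291, Pow(Add(Rational(-1889873, 2438750), Rational(1148984092256, 615767)), -1))), Rational(1, 69006)) = Mul(Add(Rational(185265, 2725156), Mul(167291, Pow(Rational(2802083791267892409, 1501701771250), -1))), Rational(1, 69006)) = Mul(Add(Rational(185265, 2725156), Mul(167291, Rational(1501701771250, 2802083791267892409))), Rational(1, 69006)) = Mul(Add(Rational(185265, 2725156), Rational(251221191014183750, 2802083791267892409)), Rational(1, 69006)) = Mul(Rational(1203744989608695018568385, 7636115456276444605740804), Rational(1, 69006)) = Rational(1203744989608695018568385, 526937783175812336463749920824)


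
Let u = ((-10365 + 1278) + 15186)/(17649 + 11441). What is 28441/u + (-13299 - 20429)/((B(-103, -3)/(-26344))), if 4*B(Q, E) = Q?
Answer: -21591371504002/628197 ≈ -3.4370e+7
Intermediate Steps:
B(Q, E) = Q/4
u = 6099/29090 (u = (-9087 + 15186)/29090 = 6099*(1/29090) = 6099/29090 ≈ 0.20966)
28441/u + (-13299 - 20429)/((B(-103, -3)/(-26344))) = 28441/(6099/29090) + (-13299 - 20429)/((((¼)*(-103))/(-26344))) = 28441*(29090/6099) - 33728/((-103/4*(-1/26344))) = 827348690/6099 - 33728/103/105376 = 827348690/6099 - 33728*105376/103 = 827348690/6099 - 3554121728/103 = -21591371504002/628197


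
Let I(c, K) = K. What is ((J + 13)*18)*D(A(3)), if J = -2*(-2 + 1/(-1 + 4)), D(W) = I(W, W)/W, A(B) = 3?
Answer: 294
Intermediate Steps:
D(W) = 1 (D(W) = W/W = 1)
J = 10/3 (J = -2*(-2 + 1/3) = -2*(-2 + ⅓) = -2*(-5/3) = 10/3 ≈ 3.3333)
((J + 13)*18)*D(A(3)) = ((10/3 + 13)*18)*1 = ((49/3)*18)*1 = 294*1 = 294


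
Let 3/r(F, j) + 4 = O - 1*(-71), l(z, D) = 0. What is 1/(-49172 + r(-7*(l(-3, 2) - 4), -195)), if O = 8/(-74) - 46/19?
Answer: -45323/2228620447 ≈ -2.0337e-5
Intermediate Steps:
O = -1778/703 (O = 8*(-1/74) - 46*1/19 = -4/37 - 46/19 = -1778/703 ≈ -2.5292)
r(F, j) = 2109/45323 (r(F, j) = 3/(-4 + (-1778/703 - 1*(-71))) = 3/(-4 + (-1778/703 + 71)) = 3/(-4 + 48135/703) = 3/(45323/703) = 3*(703/45323) = 2109/45323)
1/(-49172 + r(-7*(l(-3, 2) - 4), -195)) = 1/(-49172 + 2109/45323) = 1/(-2228620447/45323) = -45323/2228620447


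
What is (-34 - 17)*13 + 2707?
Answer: 2044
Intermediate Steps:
(-34 - 17)*13 + 2707 = -51*13 + 2707 = -663 + 2707 = 2044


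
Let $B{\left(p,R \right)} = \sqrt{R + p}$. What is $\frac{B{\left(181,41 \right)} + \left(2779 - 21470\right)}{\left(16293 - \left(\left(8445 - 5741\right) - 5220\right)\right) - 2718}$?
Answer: $- \frac{18691}{16091} + \frac{\sqrt{222}}{16091} \approx -1.1607$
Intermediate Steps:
$\frac{B{\left(181,41 \right)} + \left(2779 - 21470\right)}{\left(16293 - \left(\left(8445 - 5741\right) - 5220\right)\right) - 2718} = \frac{\sqrt{41 + 181} + \left(2779 - 21470\right)}{\left(16293 - \left(\left(8445 - 5741\right) - 5220\right)\right) - 2718} = \frac{\sqrt{222} - 18691}{\left(16293 - \left(2704 - 5220\right)\right) - 2718} = \frac{-18691 + \sqrt{222}}{\left(16293 - -2516\right) - 2718} = \frac{-18691 + \sqrt{222}}{\left(16293 + 2516\right) - 2718} = \frac{-18691 + \sqrt{222}}{18809 - 2718} = \frac{-18691 + \sqrt{222}}{16091} = \left(-18691 + \sqrt{222}\right) \frac{1}{16091} = - \frac{18691}{16091} + \frac{\sqrt{222}}{16091}$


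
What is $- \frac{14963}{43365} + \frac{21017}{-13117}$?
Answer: $- \frac{1107671876}{568818705} \approx -1.9473$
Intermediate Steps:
$- \frac{14963}{43365} + \frac{21017}{-13117} = \left(-14963\right) \frac{1}{43365} + 21017 \left(- \frac{1}{13117}\right) = - \frac{14963}{43365} - \frac{21017}{13117} = - \frac{1107671876}{568818705}$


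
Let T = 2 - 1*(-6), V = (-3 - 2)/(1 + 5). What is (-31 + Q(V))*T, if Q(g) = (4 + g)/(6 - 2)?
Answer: -725/3 ≈ -241.67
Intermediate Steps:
V = -⅚ (V = -5/6 = -5*⅙ = -⅚ ≈ -0.83333)
T = 8 (T = 2 + 6 = 8)
Q(g) = 1 + g/4 (Q(g) = (4 + g)/4 = (4 + g)*(¼) = 1 + g/4)
(-31 + Q(V))*T = (-31 + (1 + (¼)*(-⅚)))*8 = (-31 + (1 - 5/24))*8 = (-31 + 19/24)*8 = -725/24*8 = -725/3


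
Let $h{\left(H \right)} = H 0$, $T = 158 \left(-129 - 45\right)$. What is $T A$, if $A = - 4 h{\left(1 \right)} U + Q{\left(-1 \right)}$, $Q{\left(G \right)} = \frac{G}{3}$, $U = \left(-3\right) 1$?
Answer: $9164$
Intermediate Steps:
$T = -27492$ ($T = 158 \left(-174\right) = -27492$)
$h{\left(H \right)} = 0$
$U = -3$
$Q{\left(G \right)} = \frac{G}{3}$ ($Q{\left(G \right)} = G \frac{1}{3} = \frac{G}{3}$)
$A = - \frac{1}{3}$ ($A = \left(-4\right) 0 \left(-3\right) + \frac{1}{3} \left(-1\right) = 0 \left(-3\right) - \frac{1}{3} = 0 - \frac{1}{3} = - \frac{1}{3} \approx -0.33333$)
$T A = \left(-27492\right) \left(- \frac{1}{3}\right) = 9164$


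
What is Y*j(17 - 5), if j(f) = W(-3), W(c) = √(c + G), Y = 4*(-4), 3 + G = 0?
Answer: -16*I*√6 ≈ -39.192*I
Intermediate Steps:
G = -3 (G = -3 + 0 = -3)
Y = -16
W(c) = √(-3 + c) (W(c) = √(c - 3) = √(-3 + c))
j(f) = I*√6 (j(f) = √(-3 - 3) = √(-6) = I*√6)
Y*j(17 - 5) = -16*I*√6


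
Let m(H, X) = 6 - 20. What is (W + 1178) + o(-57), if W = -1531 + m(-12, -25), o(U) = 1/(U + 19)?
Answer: -13947/38 ≈ -367.03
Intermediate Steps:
m(H, X) = -14
o(U) = 1/(19 + U)
W = -1545 (W = -1531 - 14 = -1545)
(W + 1178) + o(-57) = (-1545 + 1178) + 1/(19 - 57) = -367 + 1/(-38) = -367 - 1/38 = -13947/38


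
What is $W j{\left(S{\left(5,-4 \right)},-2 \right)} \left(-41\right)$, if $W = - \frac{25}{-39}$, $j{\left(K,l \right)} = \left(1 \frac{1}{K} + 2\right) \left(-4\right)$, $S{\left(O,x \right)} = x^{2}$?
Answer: $\frac{11275}{52} \approx 216.83$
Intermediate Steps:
$j{\left(K,l \right)} = -8 - \frac{4}{K}$ ($j{\left(K,l \right)} = \left(\frac{1}{K} + 2\right) \left(-4\right) = \left(2 + \frac{1}{K}\right) \left(-4\right) = -8 - \frac{4}{K}$)
$W = \frac{25}{39}$ ($W = \left(-25\right) \left(- \frac{1}{39}\right) = \frac{25}{39} \approx 0.64103$)
$W j{\left(S{\left(5,-4 \right)},-2 \right)} \left(-41\right) = \frac{25 \left(-8 - \frac{4}{\left(-4\right)^{2}}\right)}{39} \left(-41\right) = \frac{25 \left(-8 - \frac{4}{16}\right)}{39} \left(-41\right) = \frac{25 \left(-8 - \frac{1}{4}\right)}{39} \left(-41\right) = \frac{25}{39} \left(- \frac{33}{4}\right) \left(-41\right) = \left(- \frac{275}{52}\right) \left(-41\right) = \frac{11275}{52}$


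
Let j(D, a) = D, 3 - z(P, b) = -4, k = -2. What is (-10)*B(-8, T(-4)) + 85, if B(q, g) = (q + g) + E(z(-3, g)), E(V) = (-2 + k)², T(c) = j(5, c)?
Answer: -45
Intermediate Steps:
z(P, b) = 7 (z(P, b) = 3 - 1*(-4) = 3 + 4 = 7)
T(c) = 5
E(V) = 16 (E(V) = (-2 - 2)² = (-4)² = 16)
B(q, g) = 16 + g + q (B(q, g) = (q + g) + 16 = (g + q) + 16 = 16 + g + q)
(-10)*B(-8, T(-4)) + 85 = (-10)*(16 + 5 - 8) + 85 = -1*10*13 + 85 = -10*13 + 85 = -130 + 85 = -45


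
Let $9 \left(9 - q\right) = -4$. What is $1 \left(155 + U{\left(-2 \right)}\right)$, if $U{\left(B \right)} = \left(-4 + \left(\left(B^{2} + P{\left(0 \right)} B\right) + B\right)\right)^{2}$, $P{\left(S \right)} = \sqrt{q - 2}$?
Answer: $\frac{1699}{9} + \frac{8 \sqrt{67}}{3} \approx 210.61$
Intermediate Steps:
$q = \frac{85}{9}$ ($q = 9 - - \frac{4}{9} = 9 + \frac{4}{9} = \frac{85}{9} \approx 9.4444$)
$P{\left(S \right)} = \frac{\sqrt{67}}{3}$ ($P{\left(S \right)} = \sqrt{\frac{85}{9} - 2} = \sqrt{\frac{67}{9}} = \frac{\sqrt{67}}{3}$)
$U{\left(B \right)} = \left(-4 + B + B^{2} + \frac{B \sqrt{67}}{3}\right)^{2}$ ($U{\left(B \right)} = \left(-4 + \left(\left(B^{2} + \frac{\sqrt{67}}{3} B\right) + B\right)\right)^{2} = \left(-4 + \left(\left(B^{2} + \frac{B \sqrt{67}}{3}\right) + B\right)\right)^{2} = \left(-4 + \left(B + B^{2} + \frac{B \sqrt{67}}{3}\right)\right)^{2} = \left(-4 + B + B^{2} + \frac{B \sqrt{67}}{3}\right)^{2}$)
$1 \left(155 + U{\left(-2 \right)}\right) = 1 \left(155 + \frac{\left(-12 + 3 \left(-2\right) + 3 \left(-2\right)^{2} - 2 \sqrt{67}\right)^{2}}{9}\right) = 1 \left(155 + \frac{\left(-12 - 6 + 3 \cdot 4 - 2 \sqrt{67}\right)^{2}}{9}\right) = 1 \left(155 + \frac{\left(-12 - 6 + 12 - 2 \sqrt{67}\right)^{2}}{9}\right) = 1 \left(155 + \frac{\left(-6 - 2 \sqrt{67}\right)^{2}}{9}\right) = 155 + \frac{\left(-6 - 2 \sqrt{67}\right)^{2}}{9}$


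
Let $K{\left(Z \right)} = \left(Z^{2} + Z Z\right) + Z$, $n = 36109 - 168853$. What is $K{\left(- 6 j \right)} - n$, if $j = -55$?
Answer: $350874$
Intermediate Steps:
$n = -132744$
$K{\left(Z \right)} = Z + 2 Z^{2}$ ($K{\left(Z \right)} = \left(Z^{2} + Z^{2}\right) + Z = 2 Z^{2} + Z = Z + 2 Z^{2}$)
$K{\left(- 6 j \right)} - n = \left(-6\right) \left(-55\right) \left(1 + 2 \left(\left(-6\right) \left(-55\right)\right)\right) - -132744 = 330 \left(1 + 2 \cdot 330\right) + 132744 = 330 \left(1 + 660\right) + 132744 = 330 \cdot 661 + 132744 = 218130 + 132744 = 350874$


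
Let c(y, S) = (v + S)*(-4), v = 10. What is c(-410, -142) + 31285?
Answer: 31813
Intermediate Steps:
c(y, S) = -40 - 4*S (c(y, S) = (10 + S)*(-4) = -40 - 4*S)
c(-410, -142) + 31285 = (-40 - 4*(-142)) + 31285 = (-40 + 568) + 31285 = 528 + 31285 = 31813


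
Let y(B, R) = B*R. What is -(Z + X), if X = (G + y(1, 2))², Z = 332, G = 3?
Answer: -357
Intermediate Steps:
X = 25 (X = (3 + 1*2)² = (3 + 2)² = 5² = 25)
-(Z + X) = -(332 + 25) = -1*357 = -357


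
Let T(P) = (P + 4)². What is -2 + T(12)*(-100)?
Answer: -25602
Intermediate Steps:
T(P) = (4 + P)²
-2 + T(12)*(-100) = -2 + (4 + 12)²*(-100) = -2 + 16²*(-100) = -2 + 256*(-100) = -2 - 25600 = -25602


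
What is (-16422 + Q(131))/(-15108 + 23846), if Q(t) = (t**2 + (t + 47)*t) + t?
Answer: 12094/4369 ≈ 2.7681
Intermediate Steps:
Q(t) = t + t**2 + t*(47 + t) (Q(t) = (t**2 + (47 + t)*t) + t = (t**2 + t*(47 + t)) + t = t + t**2 + t*(47 + t))
(-16422 + Q(131))/(-15108 + 23846) = (-16422 + 2*131*(24 + 131))/(-15108 + 23846) = (-16422 + 2*131*155)/8738 = (-16422 + 40610)*(1/8738) = 24188*(1/8738) = 12094/4369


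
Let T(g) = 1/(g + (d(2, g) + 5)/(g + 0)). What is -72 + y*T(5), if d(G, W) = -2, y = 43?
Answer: -1801/28 ≈ -64.321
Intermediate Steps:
T(g) = 1/(g + 3/g) (T(g) = 1/(g + (-2 + 5)/(g + 0)) = 1/(g + 3/g))
-72 + y*T(5) = -72 + 43*(5/(3 + 5**2)) = -72 + 43*(5/(3 + 25)) = -72 + 43*(5/28) = -72 + 215/28 = -1801/28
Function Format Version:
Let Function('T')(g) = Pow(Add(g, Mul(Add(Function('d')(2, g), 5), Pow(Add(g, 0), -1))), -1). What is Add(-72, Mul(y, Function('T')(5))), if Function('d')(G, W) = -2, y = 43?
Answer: Rational(-1801, 28) ≈ -64.321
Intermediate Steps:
Function('T')(g) = Pow(Add(g, Mul(3, Pow(g, -1))), -1) (Function('T')(g) = Pow(Add(g, Mul(Add(-2, 5), Pow(Add(g, 0), -1))), -1) = Pow(Add(g, Mul(3, Pow(g, -1))), -1))
Add(-72, Mul(y, Function('T')(5))) = Add(-72, Mul(43, Mul(5, Pow(Add(3, Pow(5, 2)), -1)))) = Add(-72, Mul(43, Mul(5, Pow(Add(3, 25), -1)))) = Add(-72, Mul(43, Mul(5, Pow(28, -1)))) = Add(-72, Mul(43, Mul(5, Rational(1, 28)))) = Add(-72, Mul(43, Rational(5, 28))) = Add(-72, Rational(215, 28)) = Rational(-1801, 28)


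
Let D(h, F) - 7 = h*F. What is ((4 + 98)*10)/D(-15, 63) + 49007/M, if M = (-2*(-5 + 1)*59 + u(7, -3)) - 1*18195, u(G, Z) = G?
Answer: -32019443/8308804 ≈ -3.8537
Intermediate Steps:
D(h, F) = 7 + F*h (D(h, F) = 7 + h*F = 7 + F*h)
M = -17716 (M = (-2*(-5 + 1)*59 + 7) - 1*18195 = (-2*(-4)*59 + 7) - 18195 = (8*59 + 7) - 18195 = (472 + 7) - 18195 = 479 - 18195 = -17716)
((4 + 98)*10)/D(-15, 63) + 49007/M = ((4 + 98)*10)/(7 + 63*(-15)) + 49007/(-17716) = (102*10)/(7 - 945) + 49007*(-1/17716) = 1020/(-938) - 49007/17716 = 1020*(-1/938) - 49007/17716 = -510/469 - 49007/17716 = -32019443/8308804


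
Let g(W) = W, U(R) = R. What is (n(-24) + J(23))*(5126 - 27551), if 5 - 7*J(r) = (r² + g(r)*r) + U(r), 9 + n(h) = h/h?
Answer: 25385100/7 ≈ 3.6264e+6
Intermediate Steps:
n(h) = -8 (n(h) = -9 + h/h = -9 + 1 = -8)
J(r) = 5/7 - 2*r²/7 - r/7 (J(r) = 5/7 - ((r² + r*r) + r)/7 = 5/7 - ((r² + r²) + r)/7 = 5/7 - (2*r² + r)/7 = 5/7 - (r + 2*r²)/7 = 5/7 + (-2*r²/7 - r/7) = 5/7 - 2*r²/7 - r/7)
(n(-24) + J(23))*(5126 - 27551) = (-8 + (5/7 - 2/7*23² - ⅐*23))*(5126 - 27551) = (-8 + (5/7 - 2/7*529 - 23/7))*(-22425) = (-8 + (5/7 - 1058/7 - 23/7))*(-22425) = (-8 - 1076/7)*(-22425) = -1132/7*(-22425) = 25385100/7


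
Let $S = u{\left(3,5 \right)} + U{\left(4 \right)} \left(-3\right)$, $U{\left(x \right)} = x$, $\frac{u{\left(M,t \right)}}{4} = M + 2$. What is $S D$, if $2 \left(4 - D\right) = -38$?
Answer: $184$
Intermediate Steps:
$D = 23$ ($D = 4 - -19 = 4 + 19 = 23$)
$u{\left(M,t \right)} = 8 + 4 M$ ($u{\left(M,t \right)} = 4 \left(M + 2\right) = 4 \left(2 + M\right) = 8 + 4 M$)
$S = 8$ ($S = \left(8 + 4 \cdot 3\right) + 4 \left(-3\right) = \left(8 + 12\right) - 12 = 20 - 12 = 8$)
$S D = 8 \cdot 23 = 184$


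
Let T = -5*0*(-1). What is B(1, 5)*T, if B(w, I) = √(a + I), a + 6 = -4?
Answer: 0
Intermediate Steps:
a = -10 (a = -6 - 4 = -10)
B(w, I) = √(-10 + I)
T = 0 (T = 0*(-1) = 0)
B(1, 5)*T = √(-10 + 5)*0 = √(-5)*0 = (I*√5)*0 = 0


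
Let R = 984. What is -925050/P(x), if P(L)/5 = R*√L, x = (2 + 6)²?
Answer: -30835/1312 ≈ -23.502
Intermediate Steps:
x = 64 (x = 8² = 64)
P(L) = 4920*√L (P(L) = 5*(984*√L) = 4920*√L)
-925050/P(x) = -925050/(4920*√64) = -925050/(4920*8) = -925050/39360 = -925050*1/39360 = -30835/1312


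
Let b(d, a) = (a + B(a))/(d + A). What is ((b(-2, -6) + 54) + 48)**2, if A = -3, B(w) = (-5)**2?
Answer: 241081/25 ≈ 9643.2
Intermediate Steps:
B(w) = 25
b(d, a) = (25 + a)/(-3 + d) (b(d, a) = (a + 25)/(d - 3) = (25 + a)/(-3 + d))
((b(-2, -6) + 54) + 48)**2 = (((25 - 6)/(-3 - 2) + 54) + 48)**2 = ((19/(-5) + 54) + 48)**2 = ((-1/5*19 + 54) + 48)**2 = ((-19/5 + 54) + 48)**2 = (251/5 + 48)**2 = (491/5)**2 = 241081/25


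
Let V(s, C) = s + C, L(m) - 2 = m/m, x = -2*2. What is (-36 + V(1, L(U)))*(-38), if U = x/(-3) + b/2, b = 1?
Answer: 1216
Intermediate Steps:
x = -4
U = 11/6 (U = -4/(-3) + 1/2 = -4*(-⅓) + 1*(½) = 4/3 + ½ = 11/6 ≈ 1.8333)
L(m) = 3 (L(m) = 2 + m/m = 2 + 1 = 3)
V(s, C) = C + s
(-36 + V(1, L(U)))*(-38) = (-36 + (3 + 1))*(-38) = (-36 + 4)*(-38) = -32*(-38) = 1216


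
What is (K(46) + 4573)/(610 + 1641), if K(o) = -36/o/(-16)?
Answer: 841441/414184 ≈ 2.0316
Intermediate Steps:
K(o) = 9/(4*o) (K(o) = -36/o*(-1/16) = 9/(4*o))
(K(46) + 4573)/(610 + 1641) = ((9/4)/46 + 4573)/(610 + 1641) = ((9/4)*(1/46) + 4573)/2251 = (9/184 + 4573)*(1/2251) = (841441/184)*(1/2251) = 841441/414184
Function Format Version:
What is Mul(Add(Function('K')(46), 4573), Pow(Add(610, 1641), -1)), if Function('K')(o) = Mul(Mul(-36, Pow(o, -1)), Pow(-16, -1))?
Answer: Rational(841441, 414184) ≈ 2.0316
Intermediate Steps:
Function('K')(o) = Mul(Rational(9, 4), Pow(o, -1)) (Function('K')(o) = Mul(Mul(-36, Pow(o, -1)), Rational(-1, 16)) = Mul(Rational(9, 4), Pow(o, -1)))
Mul(Add(Function('K')(46), 4573), Pow(Add(610, 1641), -1)) = Mul(Add(Mul(Rational(9, 4), Pow(46, -1)), 4573), Pow(Add(610, 1641), -1)) = Mul(Add(Mul(Rational(9, 4), Rational(1, 46)), 4573), Pow(2251, -1)) = Mul(Add(Rational(9, 184), 4573), Rational(1, 2251)) = Mul(Rational(841441, 184), Rational(1, 2251)) = Rational(841441, 414184)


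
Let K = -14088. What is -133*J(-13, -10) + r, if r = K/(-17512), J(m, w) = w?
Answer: 2913131/2189 ≈ 1330.8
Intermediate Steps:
r = 1761/2189 (r = -14088/(-17512) = -14088*(-1/17512) = 1761/2189 ≈ 0.80448)
-133*J(-13, -10) + r = -133*(-10) + 1761/2189 = 1330 + 1761/2189 = 2913131/2189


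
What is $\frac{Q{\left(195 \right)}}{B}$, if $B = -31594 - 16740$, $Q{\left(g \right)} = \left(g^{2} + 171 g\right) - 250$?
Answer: $- \frac{35560}{24167} \approx -1.4714$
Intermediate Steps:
$Q{\left(g \right)} = -250 + g^{2} + 171 g$
$B = -48334$ ($B = -31594 - 16740 = -48334$)
$\frac{Q{\left(195 \right)}}{B} = \frac{-250 + 195^{2} + 171 \cdot 195}{-48334} = \left(-250 + 38025 + 33345\right) \left(- \frac{1}{48334}\right) = 71120 \left(- \frac{1}{48334}\right) = - \frac{35560}{24167}$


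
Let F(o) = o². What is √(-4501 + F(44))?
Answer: 3*I*√285 ≈ 50.646*I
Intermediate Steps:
√(-4501 + F(44)) = √(-4501 + 44²) = √(-4501 + 1936) = √(-2565) = 3*I*√285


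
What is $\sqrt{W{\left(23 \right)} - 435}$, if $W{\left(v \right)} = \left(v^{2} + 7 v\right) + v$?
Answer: $\sqrt{278} \approx 16.673$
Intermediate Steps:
$W{\left(v \right)} = v^{2} + 8 v$
$\sqrt{W{\left(23 \right)} - 435} = \sqrt{23 \left(8 + 23\right) - 435} = \sqrt{23 \cdot 31 - 435} = \sqrt{713 - 435} = \sqrt{278}$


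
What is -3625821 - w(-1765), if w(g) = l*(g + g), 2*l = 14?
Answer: -3601111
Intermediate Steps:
l = 7 (l = (½)*14 = 7)
w(g) = 14*g (w(g) = 7*(g + g) = 7*(2*g) = 14*g)
-3625821 - w(-1765) = -3625821 - 14*(-1765) = -3625821 - 1*(-24710) = -3625821 + 24710 = -3601111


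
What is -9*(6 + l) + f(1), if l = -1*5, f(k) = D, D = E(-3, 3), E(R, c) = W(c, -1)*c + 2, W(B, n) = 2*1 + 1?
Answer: 2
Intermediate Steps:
W(B, n) = 3 (W(B, n) = 2 + 1 = 3)
E(R, c) = 2 + 3*c (E(R, c) = 3*c + 2 = 2 + 3*c)
D = 11 (D = 2 + 3*3 = 2 + 9 = 11)
f(k) = 11
l = -5
-9*(6 + l) + f(1) = -9*(6 - 5) + 11 = -9*1 + 11 = -9 + 11 = 2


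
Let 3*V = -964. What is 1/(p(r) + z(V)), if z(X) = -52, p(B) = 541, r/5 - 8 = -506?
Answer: 1/489 ≈ 0.0020450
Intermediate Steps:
r = -2490 (r = 40 + 5*(-506) = 40 - 2530 = -2490)
V = -964/3 (V = (⅓)*(-964) = -964/3 ≈ -321.33)
1/(p(r) + z(V)) = 1/(541 - 52) = 1/489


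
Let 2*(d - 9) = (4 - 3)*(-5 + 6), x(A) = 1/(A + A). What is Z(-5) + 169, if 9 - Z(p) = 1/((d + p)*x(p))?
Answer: 1622/9 ≈ 180.22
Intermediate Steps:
x(A) = 1/(2*A)
d = 19/2 (d = 9 + ((4 - 3)*(-5 + 6))/2 = 9 + (1*1)/2 = 9 + (1/2)*1 = 9 + 1/2 = 19/2 ≈ 9.5000)
Z(p) = 9 - 2*p/(19/2 + p) (Z(p) = 9 - 1/((19/2 + p)*(1/(2*p))) = 9 - 1/((19/2 + p)/(2*p)) = 9 - 2*p/(19/2 + p))
Z(-5) + 169 = (171 + 14*(-5))/(19 + 2*(-5)) + 169 = (171 - 70)/(19 - 10) + 169 = 101/9 + 169 = 1622/9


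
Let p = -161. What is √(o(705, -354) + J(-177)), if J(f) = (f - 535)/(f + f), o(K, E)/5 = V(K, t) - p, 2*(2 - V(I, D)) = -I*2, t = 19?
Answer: 2*√34007718/177 ≈ 65.894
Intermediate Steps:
V(I, D) = 2 + I (V(I, D) = 2 - (-I)*2/2 = 2 - (-1)*I = 2 + I)
o(K, E) = 815 + 5*K (o(K, E) = 5*((2 + K) - 1*(-161)) = 5*((2 + K) + 161) = 5*(163 + K) = 815 + 5*K)
J(f) = (-535 + f)/(2*f) (J(f) = (-535 + f)/((2*f)) = (-535 + f)*(1/(2*f)) = (-535 + f)/(2*f))
√(o(705, -354) + J(-177)) = √((815 + 5*705) + (½)*(-535 - 177)/(-177)) = √((815 + 3525) + (½)*(-1/177)*(-712)) = √(4340 + 356/177) = √(768536/177) = 2*√34007718/177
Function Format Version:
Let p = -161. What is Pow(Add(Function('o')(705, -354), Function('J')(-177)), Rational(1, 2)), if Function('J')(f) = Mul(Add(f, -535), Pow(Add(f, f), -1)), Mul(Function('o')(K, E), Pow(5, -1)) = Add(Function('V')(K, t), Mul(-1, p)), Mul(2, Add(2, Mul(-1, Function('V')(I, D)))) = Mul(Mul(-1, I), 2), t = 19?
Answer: Mul(Rational(2, 177), Pow(34007718, Rational(1, 2))) ≈ 65.894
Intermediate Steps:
Function('V')(I, D) = Add(2, I) (Function('V')(I, D) = Add(2, Mul(Rational(-1, 2), Mul(Mul(-1, I), 2))) = Add(2, Mul(Rational(-1, 2), Mul(-2, I))) = Add(2, I))
Function('o')(K, E) = Add(815, Mul(5, K)) (Function('o')(K, E) = Mul(5, Add(Add(2, K), Mul(-1, -161))) = Mul(5, Add(Add(2, K), 161)) = Mul(5, Add(163, K)) = Add(815, Mul(5, K)))
Function('J')(f) = Mul(Rational(1, 2), Pow(f, -1), Add(-535, f)) (Function('J')(f) = Mul(Add(-535, f), Pow(Mul(2, f), -1)) = Mul(Add(-535, f), Mul(Rational(1, 2), Pow(f, -1))) = Mul(Rational(1, 2), Pow(f, -1), Add(-535, f)))
Pow(Add(Function('o')(705, -354), Function('J')(-177)), Rational(1, 2)) = Pow(Add(Add(815, Mul(5, 705)), Mul(Rational(1, 2), Pow(-177, -1), Add(-535, -177))), Rational(1, 2)) = Pow(Add(Add(815, 3525), Mul(Rational(1, 2), Rational(-1, 177), -712)), Rational(1, 2)) = Pow(Add(4340, Rational(356, 177)), Rational(1, 2)) = Pow(Rational(768536, 177), Rational(1, 2)) = Mul(Rational(2, 177), Pow(34007718, Rational(1, 2)))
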